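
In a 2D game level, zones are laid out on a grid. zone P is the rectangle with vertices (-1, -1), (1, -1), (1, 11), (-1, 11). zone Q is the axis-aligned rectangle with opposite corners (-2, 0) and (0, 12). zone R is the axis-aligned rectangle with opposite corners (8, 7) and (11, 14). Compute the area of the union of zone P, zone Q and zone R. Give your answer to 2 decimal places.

By inclusion–exclusion:
Individual areas: |zone P| = 24, |zone Q| = 24, |zone R| = 21.
|zone P∩zone Q|: x∈[-1,0], y∈[0,11] → 1·11 = 11.
|zone P∩zone R| = 0 (no overlap).
|zone Q∩zone R| = 0 (no overlap).
|zone P∩zone Q∩zone R| = 0.
|zone P ∪ zone Q ∪ zone R| = 69 − 11 + 0 = 58.00.

58.00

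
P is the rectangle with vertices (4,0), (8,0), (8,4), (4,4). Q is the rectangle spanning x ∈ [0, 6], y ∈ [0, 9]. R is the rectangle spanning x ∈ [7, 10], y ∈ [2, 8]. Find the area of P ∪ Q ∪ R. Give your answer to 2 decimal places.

By inclusion–exclusion:
Individual areas: |P| = 16, |Q| = 54, |R| = 18.
|P∩Q|: x∈[4,6], y∈[0,4] → 2·4 = 8.
|P∩R|: x∈[7,8], y∈[2,4] → 1·2 = 2.
|Q∩R| = 0 (no overlap).
|P∩Q∩R| = 0.
|P ∪ Q ∪ R| = 88 − 10 + 0 = 78.00.

78.00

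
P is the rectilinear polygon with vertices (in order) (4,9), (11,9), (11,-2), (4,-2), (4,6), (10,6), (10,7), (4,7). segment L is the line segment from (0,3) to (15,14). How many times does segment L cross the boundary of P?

4

The segment meets the boundary at (8.182,9), (5.455,7), (4.091,6), (4,5.933).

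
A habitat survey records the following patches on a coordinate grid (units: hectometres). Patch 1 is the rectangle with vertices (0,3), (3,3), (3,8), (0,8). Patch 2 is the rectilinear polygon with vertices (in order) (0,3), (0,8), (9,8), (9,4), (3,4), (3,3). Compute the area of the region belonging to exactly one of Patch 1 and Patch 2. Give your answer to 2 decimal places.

24.00

|Patch 1| = 15, |Patch 2| = 39, |Patch 1∩Patch 2| = 15.
|Patch 1 △ Patch 2| = |Patch 1| + |Patch 2| − 2·|Patch 1∩Patch 2| = 15 + 39 − 30 = 24.00.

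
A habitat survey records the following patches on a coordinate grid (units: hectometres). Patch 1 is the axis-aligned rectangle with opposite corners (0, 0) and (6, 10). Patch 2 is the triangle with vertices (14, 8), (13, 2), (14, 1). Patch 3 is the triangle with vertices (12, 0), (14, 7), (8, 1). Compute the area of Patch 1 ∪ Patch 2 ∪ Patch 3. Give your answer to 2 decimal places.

78.40

By inclusion–exclusion:
Individual areas: |Patch 1| = 60, |Patch 2| = 3.5, |Patch 3| = 15.
|Patch 1∩Patch 2| = 0.
|Patch 1∩Patch 3| = 0.
|Patch 2∩Patch 3| = 0.1.
|Patch 1∩Patch 2∩Patch 3| = 0.
|Patch 1 ∪ Patch 2 ∪ Patch 3| = 78.5 − 0.1 + 0 = 78.40.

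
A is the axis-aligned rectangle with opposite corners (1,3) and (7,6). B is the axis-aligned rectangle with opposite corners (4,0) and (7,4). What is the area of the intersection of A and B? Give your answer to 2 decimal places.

|A∩B|: x∈[4,7], y∈[3,4] → 3·1 = 3.

3.00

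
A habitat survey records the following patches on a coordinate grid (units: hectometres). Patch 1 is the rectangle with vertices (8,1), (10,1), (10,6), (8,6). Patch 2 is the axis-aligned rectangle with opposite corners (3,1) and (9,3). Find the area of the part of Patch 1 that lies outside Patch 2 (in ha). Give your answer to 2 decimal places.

|Patch 1∩Patch 2|: x∈[8,9], y∈[1,3] → 1·2 = 2.
|Patch 1| = 10.
|Patch 1 ∖ Patch 2| = |Patch 1| − |Patch 1∩Patch 2| = 10 − 2 = 8.00.

8.00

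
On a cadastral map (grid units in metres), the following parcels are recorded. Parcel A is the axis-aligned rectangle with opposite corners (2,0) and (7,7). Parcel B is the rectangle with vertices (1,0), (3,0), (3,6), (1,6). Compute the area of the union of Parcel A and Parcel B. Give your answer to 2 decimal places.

41.00

By inclusion–exclusion:
Individual areas: |Parcel A| = 35, |Parcel B| = 12.
|Parcel A∩Parcel B|: x∈[2,3], y∈[0,6] → 1·6 = 6.
|Parcel A ∪ Parcel B| = 47 − 6 = 41.00.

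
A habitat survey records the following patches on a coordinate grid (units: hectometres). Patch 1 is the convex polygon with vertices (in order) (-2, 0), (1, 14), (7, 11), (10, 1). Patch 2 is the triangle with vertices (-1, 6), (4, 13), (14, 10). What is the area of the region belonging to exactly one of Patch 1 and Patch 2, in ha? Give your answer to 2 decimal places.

|Patch 1| = 108, |Patch 2| = 42.5, |Patch 1∩Patch 2| = 27.2221.
|Patch 1 △ Patch 2| = |Patch 1| + |Patch 2| − 2·|Patch 1∩Patch 2| = 108 + 42.5 − 54.4443 = 96.06.

96.06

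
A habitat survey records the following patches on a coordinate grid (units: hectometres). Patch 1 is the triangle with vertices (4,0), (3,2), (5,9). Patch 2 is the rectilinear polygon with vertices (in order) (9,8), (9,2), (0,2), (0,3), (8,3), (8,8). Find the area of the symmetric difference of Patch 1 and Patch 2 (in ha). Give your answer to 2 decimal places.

|Patch 1| = 5.5, |Patch 2| = 14, |Patch 1∩Patch 2| = 1.1349.
|Patch 1 △ Patch 2| = |Patch 1| + |Patch 2| − 2·|Patch 1∩Patch 2| = 5.5 + 14 − 2.2698 = 17.23.

17.23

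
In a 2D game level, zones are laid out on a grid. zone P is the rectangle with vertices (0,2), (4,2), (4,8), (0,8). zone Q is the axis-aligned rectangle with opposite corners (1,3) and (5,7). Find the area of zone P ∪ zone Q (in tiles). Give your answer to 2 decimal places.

28.00

By inclusion–exclusion:
Individual areas: |zone P| = 24, |zone Q| = 16.
|zone P∩zone Q|: x∈[1,4], y∈[3,7] → 3·4 = 12.
|zone P ∪ zone Q| = 40 − 12 = 28.00.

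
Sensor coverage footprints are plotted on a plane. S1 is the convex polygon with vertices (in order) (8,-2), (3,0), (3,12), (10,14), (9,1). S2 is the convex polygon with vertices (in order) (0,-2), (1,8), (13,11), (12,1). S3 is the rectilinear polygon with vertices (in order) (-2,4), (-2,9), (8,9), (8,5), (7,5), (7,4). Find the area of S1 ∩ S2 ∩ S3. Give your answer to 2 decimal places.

The intersection is the polygon with vertices (3,8.5), (5,9), (8,9), (8,5), (7,5), (7,4), (3,4).
By the shoelace formula its area is 23.50.

23.50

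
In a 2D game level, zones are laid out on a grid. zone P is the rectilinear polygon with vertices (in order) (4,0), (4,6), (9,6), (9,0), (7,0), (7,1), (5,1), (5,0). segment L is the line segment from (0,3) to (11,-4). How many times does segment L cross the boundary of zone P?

The segment meets the boundary at (4.714,0), (4,0.455).

2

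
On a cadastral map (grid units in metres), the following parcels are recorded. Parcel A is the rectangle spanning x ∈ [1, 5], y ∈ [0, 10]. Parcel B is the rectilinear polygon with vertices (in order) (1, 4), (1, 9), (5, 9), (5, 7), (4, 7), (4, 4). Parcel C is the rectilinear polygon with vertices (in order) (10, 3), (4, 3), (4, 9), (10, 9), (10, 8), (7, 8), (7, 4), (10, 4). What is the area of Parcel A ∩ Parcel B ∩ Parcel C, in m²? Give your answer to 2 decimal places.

2.00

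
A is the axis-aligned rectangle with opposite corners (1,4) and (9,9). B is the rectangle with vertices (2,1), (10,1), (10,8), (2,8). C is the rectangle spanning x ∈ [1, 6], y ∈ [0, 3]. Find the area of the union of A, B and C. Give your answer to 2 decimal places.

By inclusion–exclusion:
Individual areas: |A| = 40, |B| = 56, |C| = 15.
|A∩B|: x∈[2,9], y∈[4,8] → 7·4 = 28.
|A∩C| = 0 (no overlap).
|B∩C|: x∈[2,6], y∈[1,3] → 4·2 = 8.
|A∩B∩C| = 0.
|A ∪ B ∪ C| = 111 − 36 + 0 = 75.00.

75.00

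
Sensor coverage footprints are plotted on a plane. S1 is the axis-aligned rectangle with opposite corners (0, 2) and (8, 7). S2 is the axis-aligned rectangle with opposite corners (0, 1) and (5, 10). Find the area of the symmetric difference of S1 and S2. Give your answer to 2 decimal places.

35.00

|S1∩S2|: x∈[0,5], y∈[2,7] → 5·5 = 25.
|S1 △ S2| = |S1| + |S2| − 2·|S1∩S2| = 40 + 45 − 50 = 35.00.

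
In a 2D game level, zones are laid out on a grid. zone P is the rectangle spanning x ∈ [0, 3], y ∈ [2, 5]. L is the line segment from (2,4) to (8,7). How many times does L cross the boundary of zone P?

1

The segment meets the boundary at (3,4.5).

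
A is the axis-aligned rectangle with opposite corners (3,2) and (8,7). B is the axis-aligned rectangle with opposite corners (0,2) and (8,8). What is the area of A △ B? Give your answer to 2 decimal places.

23.00

|A∩B|: x∈[3,8], y∈[2,7] → 5·5 = 25.
|A △ B| = |A| + |B| − 2·|A∩B| = 25 + 48 − 50 = 23.00.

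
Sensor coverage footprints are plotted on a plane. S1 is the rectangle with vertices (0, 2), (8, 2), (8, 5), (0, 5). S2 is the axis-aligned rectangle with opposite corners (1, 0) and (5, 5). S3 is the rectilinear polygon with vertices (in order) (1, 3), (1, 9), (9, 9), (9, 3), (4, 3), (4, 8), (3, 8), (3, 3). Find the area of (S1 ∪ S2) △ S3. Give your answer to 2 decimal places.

|S1 ∪ S2| = 32.
|(S1 ∪ S2) ∩ S3| = 12.
|(S1 ∪ S2) △ S3| = 32 + 43 − 24 = 51.00.

51.00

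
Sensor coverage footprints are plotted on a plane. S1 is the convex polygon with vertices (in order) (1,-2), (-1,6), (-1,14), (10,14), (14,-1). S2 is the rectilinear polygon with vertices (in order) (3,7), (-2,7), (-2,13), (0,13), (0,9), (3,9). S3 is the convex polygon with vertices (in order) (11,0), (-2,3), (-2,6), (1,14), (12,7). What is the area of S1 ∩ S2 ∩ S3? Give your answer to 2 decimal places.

9.00

The intersection is the polygon with vertices (0,9), (3,9), (3,7), (-1,7), (-1,8.667), (0,11.333).
By the shoelace formula its area is 9.00.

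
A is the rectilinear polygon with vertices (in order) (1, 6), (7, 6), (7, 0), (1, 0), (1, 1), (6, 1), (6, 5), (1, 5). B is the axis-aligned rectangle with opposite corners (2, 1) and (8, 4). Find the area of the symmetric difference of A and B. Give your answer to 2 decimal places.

28.00

|A| = 16, |B| = 18, |A∩B| = 3.
|A △ B| = |A| + |B| − 2·|A∩B| = 16 + 18 − 6 = 28.00.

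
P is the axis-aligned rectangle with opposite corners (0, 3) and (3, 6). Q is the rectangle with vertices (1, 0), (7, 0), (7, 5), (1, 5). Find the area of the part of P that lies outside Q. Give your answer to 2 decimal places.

|P∩Q|: x∈[1,3], y∈[3,5] → 2·2 = 4.
|P| = 9.
|P ∖ Q| = |P| − |P∩Q| = 9 − 4 = 5.00.

5.00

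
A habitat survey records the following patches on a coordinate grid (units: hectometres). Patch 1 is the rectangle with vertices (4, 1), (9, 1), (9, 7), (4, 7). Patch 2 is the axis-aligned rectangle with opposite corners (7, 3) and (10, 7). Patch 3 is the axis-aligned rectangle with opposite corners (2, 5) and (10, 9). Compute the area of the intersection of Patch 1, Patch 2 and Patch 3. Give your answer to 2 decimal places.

The intersection is the polygon with vertices (7,7), (9,7), (9,5), (7,5).
By the shoelace formula its area is 4.00.

4.00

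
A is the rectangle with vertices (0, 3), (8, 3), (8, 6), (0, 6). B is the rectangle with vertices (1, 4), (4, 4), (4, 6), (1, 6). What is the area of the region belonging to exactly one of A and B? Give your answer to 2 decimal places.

18.00

|A∩B|: x∈[1,4], y∈[4,6] → 3·2 = 6.
|A △ B| = |A| + |B| − 2·|A∩B| = 24 + 6 − 12 = 18.00.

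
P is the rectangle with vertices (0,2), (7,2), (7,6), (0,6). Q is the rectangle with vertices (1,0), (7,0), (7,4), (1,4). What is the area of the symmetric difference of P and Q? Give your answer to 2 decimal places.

28.00

|P∩Q|: x∈[1,7], y∈[2,4] → 6·2 = 12.
|P △ Q| = |P| + |Q| − 2·|P∩Q| = 28 + 24 − 24 = 28.00.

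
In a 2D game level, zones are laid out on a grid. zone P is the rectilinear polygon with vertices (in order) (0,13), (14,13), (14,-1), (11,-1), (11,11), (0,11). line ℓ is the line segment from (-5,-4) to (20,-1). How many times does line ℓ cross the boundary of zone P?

0

The segment lies entirely outside zone P and never meets its boundary.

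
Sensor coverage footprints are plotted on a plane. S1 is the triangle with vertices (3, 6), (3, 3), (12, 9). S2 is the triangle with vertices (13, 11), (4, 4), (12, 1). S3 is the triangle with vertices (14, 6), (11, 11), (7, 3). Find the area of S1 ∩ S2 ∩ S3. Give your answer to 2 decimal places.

1.20

The intersection is the polygon with vertices (9,7), (9.6,8.2), (12,9).
By the shoelace formula its area is 1.20.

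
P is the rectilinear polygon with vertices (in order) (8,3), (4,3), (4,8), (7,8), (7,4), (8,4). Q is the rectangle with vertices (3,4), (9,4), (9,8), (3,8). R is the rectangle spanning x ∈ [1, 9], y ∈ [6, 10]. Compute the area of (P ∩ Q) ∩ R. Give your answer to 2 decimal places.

The region (P ∩ Q) ∩ R is the polygon with vertices (7,8), (7,6), (4,6), (4,8).
By the shoelace formula its area is 6.00.

6.00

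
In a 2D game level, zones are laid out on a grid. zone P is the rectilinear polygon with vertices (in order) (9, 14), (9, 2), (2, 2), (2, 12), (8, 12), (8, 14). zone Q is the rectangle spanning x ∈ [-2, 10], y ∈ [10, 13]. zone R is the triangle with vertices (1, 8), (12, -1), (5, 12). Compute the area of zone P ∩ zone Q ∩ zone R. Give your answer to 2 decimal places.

3.08

The intersection is the polygon with vertices (3,10), (5,12), (6.077,10).
By the shoelace formula its area is 3.08.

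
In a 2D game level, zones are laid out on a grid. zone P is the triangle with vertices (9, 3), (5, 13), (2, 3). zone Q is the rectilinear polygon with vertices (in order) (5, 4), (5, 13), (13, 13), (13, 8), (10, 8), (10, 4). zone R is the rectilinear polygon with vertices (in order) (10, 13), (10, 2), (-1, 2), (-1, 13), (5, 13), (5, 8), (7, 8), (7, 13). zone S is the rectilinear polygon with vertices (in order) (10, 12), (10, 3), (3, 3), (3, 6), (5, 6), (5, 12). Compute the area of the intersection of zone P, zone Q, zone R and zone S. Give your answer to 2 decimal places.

11.20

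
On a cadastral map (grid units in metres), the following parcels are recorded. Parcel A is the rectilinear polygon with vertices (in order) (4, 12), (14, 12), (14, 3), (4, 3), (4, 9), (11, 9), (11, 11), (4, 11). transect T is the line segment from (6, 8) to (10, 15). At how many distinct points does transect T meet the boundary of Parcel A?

The segment meets the boundary at (8.286,12), (7.714,11), (6.571,9).

3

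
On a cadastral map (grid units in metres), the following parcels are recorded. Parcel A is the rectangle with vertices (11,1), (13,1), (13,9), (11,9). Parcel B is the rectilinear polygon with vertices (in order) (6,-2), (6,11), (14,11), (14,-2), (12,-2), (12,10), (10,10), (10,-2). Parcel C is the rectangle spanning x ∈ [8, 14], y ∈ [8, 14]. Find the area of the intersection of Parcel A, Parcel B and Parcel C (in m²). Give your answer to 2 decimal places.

1.00

The intersection is the polygon with vertices (13,8), (12,8), (12,9), (13,9).
By the shoelace formula its area is 1.00.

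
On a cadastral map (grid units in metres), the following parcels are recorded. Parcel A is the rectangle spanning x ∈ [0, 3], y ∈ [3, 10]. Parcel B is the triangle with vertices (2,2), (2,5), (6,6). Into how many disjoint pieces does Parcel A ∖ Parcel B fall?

1

Parcel A ∖ Parcel B is a single connected region.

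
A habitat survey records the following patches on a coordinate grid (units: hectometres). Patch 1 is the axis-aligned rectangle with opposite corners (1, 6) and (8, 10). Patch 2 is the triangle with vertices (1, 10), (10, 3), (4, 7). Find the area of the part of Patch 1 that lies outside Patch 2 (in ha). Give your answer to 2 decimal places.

25.96

|Patch 1| = 28, |Patch 1∩Patch 2| = 2.0357.
|Patch 1 ∖ Patch 2| = |Patch 1| − |Patch 1∩Patch 2| = 28 − 2.0357 = 25.96.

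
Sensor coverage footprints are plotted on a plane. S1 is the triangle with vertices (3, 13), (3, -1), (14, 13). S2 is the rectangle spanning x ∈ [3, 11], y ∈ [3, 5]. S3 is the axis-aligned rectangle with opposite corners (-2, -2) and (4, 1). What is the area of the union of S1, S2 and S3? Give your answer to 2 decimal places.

101.78

By inclusion–exclusion:
Individual areas: |S1| = 77, |S2| = 16, |S3| = 18.
|S1∩S2| = 7.8571.
|S1∩S3| = 1.3636.
|S2∩S3| = 0 (no overlap).
|S1∩S2∩S3| = 0.
|S1 ∪ S2 ∪ S3| = 111 − 9.2208 + 0 = 101.78.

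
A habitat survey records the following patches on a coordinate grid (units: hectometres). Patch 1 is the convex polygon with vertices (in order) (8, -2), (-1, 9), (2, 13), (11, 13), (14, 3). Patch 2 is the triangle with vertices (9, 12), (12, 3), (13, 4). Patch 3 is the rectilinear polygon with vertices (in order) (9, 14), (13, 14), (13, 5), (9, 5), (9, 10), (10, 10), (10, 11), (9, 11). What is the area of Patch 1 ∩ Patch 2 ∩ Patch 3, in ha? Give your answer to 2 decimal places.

3.83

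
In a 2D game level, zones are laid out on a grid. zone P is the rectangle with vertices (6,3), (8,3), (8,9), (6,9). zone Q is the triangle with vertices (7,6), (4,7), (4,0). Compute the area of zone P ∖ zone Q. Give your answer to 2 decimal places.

|zone P| = 12, |zone P∩zone Q| = 1.1667.
|zone P ∖ zone Q| = |zone P| − |zone P∩zone Q| = 12 − 1.1667 = 10.83.

10.83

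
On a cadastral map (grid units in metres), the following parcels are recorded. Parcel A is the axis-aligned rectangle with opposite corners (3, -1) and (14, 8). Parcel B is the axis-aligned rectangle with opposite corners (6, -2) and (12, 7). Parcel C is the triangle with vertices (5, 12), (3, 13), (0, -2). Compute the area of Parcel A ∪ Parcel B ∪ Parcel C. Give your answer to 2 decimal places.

121.04

By inclusion–exclusion:
Individual areas: |Parcel A| = 99, |Parcel B| = 54, |Parcel C| = 16.5.
|Parcel A∩Parcel B|: x∈[6,12], y∈[-1,7] → 6·8 = 48.
|Parcel A∩Parcel C| = 0.4571.
|Parcel B∩Parcel C| = 0.
|Parcel A∩Parcel B∩Parcel C| = 0.
|Parcel A ∪ Parcel B ∪ Parcel C| = 169.5 − 48.4571 + 0 = 121.04.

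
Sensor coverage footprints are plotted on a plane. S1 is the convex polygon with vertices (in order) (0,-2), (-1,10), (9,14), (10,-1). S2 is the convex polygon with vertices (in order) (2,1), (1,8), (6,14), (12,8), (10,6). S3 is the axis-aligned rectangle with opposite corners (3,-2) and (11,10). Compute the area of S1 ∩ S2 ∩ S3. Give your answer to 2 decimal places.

40.85

The intersection is the polygon with vertices (9.552,5.72), (3,1.625), (3,10), (9.267,10).
By the shoelace formula its area is 40.85.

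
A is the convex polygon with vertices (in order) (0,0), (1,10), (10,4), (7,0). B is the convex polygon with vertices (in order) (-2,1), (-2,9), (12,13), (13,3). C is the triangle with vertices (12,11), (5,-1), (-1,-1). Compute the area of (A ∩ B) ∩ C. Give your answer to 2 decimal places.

13.70

The region (A ∩ B) ∩ C is the polygon with vertices (8.5,5), (6.855,2.181), (1.701,1.494), (6.758,6.161).
By the shoelace formula its area is 13.70.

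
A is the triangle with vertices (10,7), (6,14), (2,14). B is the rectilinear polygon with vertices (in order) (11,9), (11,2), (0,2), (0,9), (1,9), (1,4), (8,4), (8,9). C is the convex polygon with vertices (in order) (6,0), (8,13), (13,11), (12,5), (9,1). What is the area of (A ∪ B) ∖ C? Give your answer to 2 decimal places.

30.37

|A ∪ B| = 54.8929.
|(A ∪ B) ∩ C| = 24.5239.
|(A ∪ B) ∖ C| = 54.8929 − 24.5239 = 30.37.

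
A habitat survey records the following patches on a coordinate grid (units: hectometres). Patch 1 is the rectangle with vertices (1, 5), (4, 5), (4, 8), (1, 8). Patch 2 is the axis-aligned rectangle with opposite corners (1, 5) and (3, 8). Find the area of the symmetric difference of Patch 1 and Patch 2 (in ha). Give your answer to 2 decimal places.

|Patch 1∩Patch 2|: x∈[1,3], y∈[5,8] → 2·3 = 6.
|Patch 1 △ Patch 2| = |Patch 1| + |Patch 2| − 2·|Patch 1∩Patch 2| = 9 + 6 − 12 = 3.00.

3.00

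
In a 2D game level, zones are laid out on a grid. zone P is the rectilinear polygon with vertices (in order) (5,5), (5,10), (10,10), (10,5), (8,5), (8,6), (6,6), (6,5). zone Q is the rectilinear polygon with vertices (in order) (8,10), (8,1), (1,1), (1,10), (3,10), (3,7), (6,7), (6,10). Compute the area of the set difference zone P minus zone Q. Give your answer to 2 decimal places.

13.00

|zone P| = 23, |zone P∩zone Q| = 10.
|zone P ∖ zone Q| = |zone P| − |zone P∩zone Q| = 23 − 10 = 13.00.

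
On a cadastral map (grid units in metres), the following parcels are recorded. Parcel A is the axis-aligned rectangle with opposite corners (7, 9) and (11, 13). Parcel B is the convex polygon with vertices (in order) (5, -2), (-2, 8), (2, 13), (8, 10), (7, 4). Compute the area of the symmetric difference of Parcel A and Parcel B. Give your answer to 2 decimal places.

94.67

|Parcel A| = 16, |Parcel B| = 81, |Parcel A∩Parcel B| = 1.1667.
|Parcel A △ Parcel B| = |Parcel A| + |Parcel B| − 2·|Parcel A∩Parcel B| = 16 + 81 − 2.3333 = 94.67.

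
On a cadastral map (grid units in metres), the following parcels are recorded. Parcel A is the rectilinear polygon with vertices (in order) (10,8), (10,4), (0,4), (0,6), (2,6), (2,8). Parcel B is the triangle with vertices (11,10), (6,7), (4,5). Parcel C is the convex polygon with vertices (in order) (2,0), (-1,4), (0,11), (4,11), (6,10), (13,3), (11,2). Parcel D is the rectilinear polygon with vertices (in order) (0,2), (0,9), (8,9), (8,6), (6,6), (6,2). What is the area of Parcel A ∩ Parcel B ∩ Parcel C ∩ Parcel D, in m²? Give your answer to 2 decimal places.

1.45

The intersection is the polygon with vertices (6,7), (7.667,8), (8,8), (8,7.857), (4,5).
By the shoelace formula its area is 1.45.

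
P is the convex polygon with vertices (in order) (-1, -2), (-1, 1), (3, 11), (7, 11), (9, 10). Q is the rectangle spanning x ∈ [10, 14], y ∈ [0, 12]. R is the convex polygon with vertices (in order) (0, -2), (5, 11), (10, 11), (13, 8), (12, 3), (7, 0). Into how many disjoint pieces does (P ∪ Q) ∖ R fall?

2

(P ∪ Q) ∖ R splits into 2 disjoint pieces (area 24.3857, area 29.8).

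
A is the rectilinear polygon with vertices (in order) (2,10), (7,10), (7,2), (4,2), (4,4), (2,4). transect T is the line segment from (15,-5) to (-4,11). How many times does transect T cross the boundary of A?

The segment meets the boundary at (2,5.947), (6.688,2).

2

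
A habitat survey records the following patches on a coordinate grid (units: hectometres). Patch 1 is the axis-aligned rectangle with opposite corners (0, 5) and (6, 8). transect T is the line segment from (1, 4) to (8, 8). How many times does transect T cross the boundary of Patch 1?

The segment meets the boundary at (6,6.857), (2.75,5).

2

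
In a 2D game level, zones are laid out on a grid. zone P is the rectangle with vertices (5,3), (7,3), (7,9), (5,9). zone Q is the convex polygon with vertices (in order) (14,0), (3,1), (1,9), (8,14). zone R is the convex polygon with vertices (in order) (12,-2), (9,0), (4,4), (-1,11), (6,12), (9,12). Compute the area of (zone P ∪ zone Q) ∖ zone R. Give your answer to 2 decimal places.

|zone P ∪ zone Q| = 107.
|(zone P ∪ zone Q) ∩ zone R| = 75.5921.
|(zone P ∪ zone Q) ∖ zone R| = 107 − 75.5921 = 31.41.

31.41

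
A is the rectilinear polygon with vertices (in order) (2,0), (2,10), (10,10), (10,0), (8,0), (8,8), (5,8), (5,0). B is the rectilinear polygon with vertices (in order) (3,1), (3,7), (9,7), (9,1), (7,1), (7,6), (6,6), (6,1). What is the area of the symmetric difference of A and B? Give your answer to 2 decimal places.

|A| = 56, |B| = 31, |A∩B| = 18.
|A △ B| = |A| + |B| − 2·|A∩B| = 56 + 31 − 36 = 51.00.

51.00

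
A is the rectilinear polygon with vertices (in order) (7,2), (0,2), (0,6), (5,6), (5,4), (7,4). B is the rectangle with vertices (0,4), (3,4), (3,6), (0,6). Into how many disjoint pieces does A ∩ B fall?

A ∩ B is a single connected region.

1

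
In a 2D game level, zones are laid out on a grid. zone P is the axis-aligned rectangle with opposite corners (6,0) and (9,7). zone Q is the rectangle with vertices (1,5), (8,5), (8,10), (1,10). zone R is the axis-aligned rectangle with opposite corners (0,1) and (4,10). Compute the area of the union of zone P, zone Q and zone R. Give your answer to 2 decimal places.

73.00

By inclusion–exclusion:
Individual areas: |zone P| = 21, |zone Q| = 35, |zone R| = 36.
|zone P∩zone Q|: x∈[6,8], y∈[5,7] → 2·2 = 4.
|zone P∩zone R| = 0 (no overlap).
|zone Q∩zone R|: x∈[1,4], y∈[5,10] → 3·5 = 15.
|zone P∩zone Q∩zone R| = 0.
|zone P ∪ zone Q ∪ zone R| = 92 − 19 + 0 = 73.00.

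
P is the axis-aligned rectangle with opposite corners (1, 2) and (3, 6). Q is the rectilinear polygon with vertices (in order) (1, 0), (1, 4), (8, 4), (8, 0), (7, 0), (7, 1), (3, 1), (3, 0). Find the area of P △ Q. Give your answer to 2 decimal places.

|P| = 8, |Q| = 24, |P∩Q| = 4.
|P △ Q| = |P| + |Q| − 2·|P∩Q| = 8 + 24 − 8 = 24.00.

24.00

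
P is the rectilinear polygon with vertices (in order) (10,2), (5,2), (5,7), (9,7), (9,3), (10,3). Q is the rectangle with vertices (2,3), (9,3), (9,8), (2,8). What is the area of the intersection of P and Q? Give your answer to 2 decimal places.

The intersection is the polygon with vertices (5,7), (9,7), (9,3), (5,3).
By the shoelace formula its area is 16.00.

16.00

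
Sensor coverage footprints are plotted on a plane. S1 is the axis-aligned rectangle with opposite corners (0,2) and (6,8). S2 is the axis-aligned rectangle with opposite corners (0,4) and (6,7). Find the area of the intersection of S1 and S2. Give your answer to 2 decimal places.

18.00

|S1∩S2|: x∈[0,6], y∈[4,7] → 6·3 = 18.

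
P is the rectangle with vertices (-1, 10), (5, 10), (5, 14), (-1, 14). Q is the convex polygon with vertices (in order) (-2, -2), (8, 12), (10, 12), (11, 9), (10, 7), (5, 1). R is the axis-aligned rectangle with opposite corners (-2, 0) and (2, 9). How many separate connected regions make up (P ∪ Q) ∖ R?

2

(P ∪ Q) ∖ R splits into 2 disjoint pieces (area 24, area 55.3714).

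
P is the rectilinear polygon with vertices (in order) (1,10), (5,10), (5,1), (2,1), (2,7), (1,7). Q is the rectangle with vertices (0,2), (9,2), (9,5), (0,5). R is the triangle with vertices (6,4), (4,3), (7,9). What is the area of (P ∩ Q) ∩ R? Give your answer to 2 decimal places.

The region (P ∩ Q) ∩ R is the polygon with vertices (5,3.5), (4,3), (5,5).
By the shoelace formula its area is 0.75.

0.75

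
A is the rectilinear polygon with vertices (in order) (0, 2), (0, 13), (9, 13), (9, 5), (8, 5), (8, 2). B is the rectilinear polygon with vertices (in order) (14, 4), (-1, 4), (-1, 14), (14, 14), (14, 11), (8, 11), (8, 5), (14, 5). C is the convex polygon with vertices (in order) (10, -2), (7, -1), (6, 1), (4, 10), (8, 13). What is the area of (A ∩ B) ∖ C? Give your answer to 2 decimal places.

|A ∩ B| = 74.
|(A ∩ B) ∩ C| = 26.2667.
|(A ∩ B) ∖ C| = 74 − 26.2667 = 47.73.

47.73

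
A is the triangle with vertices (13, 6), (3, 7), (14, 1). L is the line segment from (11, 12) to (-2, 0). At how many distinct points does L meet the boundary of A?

2

The segment meets the boundary at (4.624,6.114), (5.331,6.767).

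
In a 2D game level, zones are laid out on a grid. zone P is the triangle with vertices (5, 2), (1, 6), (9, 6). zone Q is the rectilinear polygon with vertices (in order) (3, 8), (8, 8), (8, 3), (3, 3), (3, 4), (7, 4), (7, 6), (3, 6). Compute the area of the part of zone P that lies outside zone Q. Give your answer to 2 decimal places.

|zone P| = 16, |zone P∩zone Q| = 4.5.
|zone P ∖ zone Q| = |zone P| − |zone P∩zone Q| = 16 − 4.5 = 11.50.

11.50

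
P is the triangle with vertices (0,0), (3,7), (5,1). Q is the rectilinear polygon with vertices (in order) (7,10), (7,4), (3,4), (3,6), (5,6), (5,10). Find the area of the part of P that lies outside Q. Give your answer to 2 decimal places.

|P| = 16, |P∩Q| = 1.3333.
|P ∖ Q| = |P| − |P∩Q| = 16 − 1.3333 = 14.67.

14.67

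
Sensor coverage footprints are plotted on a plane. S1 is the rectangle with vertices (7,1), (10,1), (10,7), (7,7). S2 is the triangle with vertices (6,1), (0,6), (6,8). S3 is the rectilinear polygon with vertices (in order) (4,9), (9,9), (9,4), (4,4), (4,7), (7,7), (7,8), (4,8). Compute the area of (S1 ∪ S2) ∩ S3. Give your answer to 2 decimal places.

|S1 ∪ S2| = 39.
|(S1 ∪ S2) ∩ S3| = 12.00.

12.00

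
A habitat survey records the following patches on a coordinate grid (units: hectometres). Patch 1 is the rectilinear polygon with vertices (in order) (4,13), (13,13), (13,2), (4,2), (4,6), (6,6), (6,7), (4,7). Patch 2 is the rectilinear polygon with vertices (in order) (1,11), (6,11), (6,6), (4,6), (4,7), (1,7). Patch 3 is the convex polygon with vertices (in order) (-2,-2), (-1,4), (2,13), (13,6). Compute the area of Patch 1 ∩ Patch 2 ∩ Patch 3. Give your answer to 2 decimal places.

7.77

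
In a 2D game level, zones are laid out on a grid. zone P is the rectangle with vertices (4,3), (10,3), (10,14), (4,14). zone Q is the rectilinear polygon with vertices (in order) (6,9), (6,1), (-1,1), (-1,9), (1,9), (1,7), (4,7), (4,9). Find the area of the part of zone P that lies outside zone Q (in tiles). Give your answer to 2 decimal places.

54.00

|zone P| = 66, |zone P∩zone Q| = 12.
|zone P ∖ zone Q| = |zone P| − |zone P∩zone Q| = 66 − 12 = 54.00.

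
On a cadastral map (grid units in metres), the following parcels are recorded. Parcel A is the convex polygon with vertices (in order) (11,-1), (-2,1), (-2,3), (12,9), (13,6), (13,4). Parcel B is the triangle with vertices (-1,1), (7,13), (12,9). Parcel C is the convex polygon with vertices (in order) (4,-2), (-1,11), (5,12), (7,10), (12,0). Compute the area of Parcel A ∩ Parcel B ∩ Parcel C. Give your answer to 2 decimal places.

8.51

The intersection is the polygon with vertices (2.11,2.914), (1.5,4.5), (8.294,7.412), (8.559,6.882).
By the shoelace formula its area is 8.51.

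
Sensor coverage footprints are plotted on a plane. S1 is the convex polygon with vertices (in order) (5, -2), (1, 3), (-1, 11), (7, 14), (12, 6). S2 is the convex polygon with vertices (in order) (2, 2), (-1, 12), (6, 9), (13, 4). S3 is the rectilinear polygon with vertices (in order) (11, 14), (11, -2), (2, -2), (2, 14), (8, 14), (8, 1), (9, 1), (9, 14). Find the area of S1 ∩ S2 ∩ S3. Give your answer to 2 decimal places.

45.33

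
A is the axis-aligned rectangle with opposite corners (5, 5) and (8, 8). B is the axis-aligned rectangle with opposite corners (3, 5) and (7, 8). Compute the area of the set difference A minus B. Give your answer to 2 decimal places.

3.00

|A∩B|: x∈[5,7], y∈[5,8] → 2·3 = 6.
|A| = 9.
|A ∖ B| = |A| − |A∩B| = 9 − 6 = 3.00.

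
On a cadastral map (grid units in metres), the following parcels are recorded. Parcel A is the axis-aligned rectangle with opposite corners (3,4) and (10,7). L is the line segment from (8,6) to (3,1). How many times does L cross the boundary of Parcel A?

The segment meets the boundary at (6,4).

1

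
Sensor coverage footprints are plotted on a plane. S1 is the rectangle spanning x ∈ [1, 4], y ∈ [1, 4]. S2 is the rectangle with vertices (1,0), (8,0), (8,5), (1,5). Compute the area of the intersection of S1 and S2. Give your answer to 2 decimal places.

|S1∩S2|: x∈[1,4], y∈[1,4] → 3·3 = 9.

9.00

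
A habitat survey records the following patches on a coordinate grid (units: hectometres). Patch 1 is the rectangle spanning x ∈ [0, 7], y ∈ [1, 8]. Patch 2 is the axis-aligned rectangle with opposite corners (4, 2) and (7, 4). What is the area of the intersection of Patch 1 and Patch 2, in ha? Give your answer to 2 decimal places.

|Patch 1∩Patch 2|: x∈[4,7], y∈[2,4] → 3·2 = 6.

6.00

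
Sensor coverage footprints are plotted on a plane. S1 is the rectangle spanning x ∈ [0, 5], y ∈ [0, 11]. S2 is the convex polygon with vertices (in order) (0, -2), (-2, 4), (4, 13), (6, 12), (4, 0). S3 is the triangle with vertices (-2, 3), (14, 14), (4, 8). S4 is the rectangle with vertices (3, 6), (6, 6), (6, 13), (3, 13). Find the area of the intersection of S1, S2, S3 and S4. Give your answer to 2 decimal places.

1.63

The intersection is the polygon with vertices (3,6.438), (3,7.167), (4,8), (5,8.6), (5,7.812).
By the shoelace formula its area is 1.63.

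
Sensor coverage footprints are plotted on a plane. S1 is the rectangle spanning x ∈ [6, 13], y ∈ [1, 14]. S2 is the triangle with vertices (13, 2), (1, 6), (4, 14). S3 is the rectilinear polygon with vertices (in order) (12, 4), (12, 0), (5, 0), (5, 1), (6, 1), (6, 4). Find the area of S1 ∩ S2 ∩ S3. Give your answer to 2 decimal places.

The intersection is the polygon with vertices (12,3.333), (12,2.333), (7,4), (11.5,4).
By the shoelace formula its area is 4.00.

4.00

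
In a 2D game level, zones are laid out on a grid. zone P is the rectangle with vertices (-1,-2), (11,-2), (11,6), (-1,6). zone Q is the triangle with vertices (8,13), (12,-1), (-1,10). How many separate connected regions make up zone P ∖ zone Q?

2

zone P ∖ zone Q splits into 2 disjoint pieces (area 73.6224, area 1.75).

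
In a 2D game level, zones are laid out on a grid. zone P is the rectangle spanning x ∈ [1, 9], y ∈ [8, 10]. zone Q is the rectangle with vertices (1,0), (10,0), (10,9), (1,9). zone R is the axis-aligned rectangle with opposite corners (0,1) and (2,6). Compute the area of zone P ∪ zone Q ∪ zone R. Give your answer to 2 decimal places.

By inclusion–exclusion:
Individual areas: |zone P| = 16, |zone Q| = 81, |zone R| = 10.
|zone P∩zone Q|: x∈[1,9], y∈[8,9] → 8·1 = 8.
|zone P∩zone R| = 0 (no overlap).
|zone Q∩zone R|: x∈[1,2], y∈[1,6] → 1·5 = 5.
|zone P∩zone Q∩zone R| = 0.
|zone P ∪ zone Q ∪ zone R| = 107 − 13 + 0 = 94.00.

94.00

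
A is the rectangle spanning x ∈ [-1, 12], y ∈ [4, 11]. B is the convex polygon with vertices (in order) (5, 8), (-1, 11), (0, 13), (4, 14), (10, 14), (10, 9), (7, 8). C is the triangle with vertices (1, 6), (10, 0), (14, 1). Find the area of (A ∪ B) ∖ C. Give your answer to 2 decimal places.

117.80

|A ∪ B| = 120.
|(A ∪ B) ∩ C| = 2.2.
|(A ∪ B) ∖ C| = 120 − 2.2 = 117.80.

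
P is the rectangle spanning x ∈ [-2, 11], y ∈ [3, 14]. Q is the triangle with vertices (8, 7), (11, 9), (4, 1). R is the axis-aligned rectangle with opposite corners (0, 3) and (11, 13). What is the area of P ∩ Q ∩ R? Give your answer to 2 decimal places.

The intersection is the polygon with vertices (8,7), (11,9), (5.75,3), (5.333,3).
By the shoelace formula its area is 4.58.

4.58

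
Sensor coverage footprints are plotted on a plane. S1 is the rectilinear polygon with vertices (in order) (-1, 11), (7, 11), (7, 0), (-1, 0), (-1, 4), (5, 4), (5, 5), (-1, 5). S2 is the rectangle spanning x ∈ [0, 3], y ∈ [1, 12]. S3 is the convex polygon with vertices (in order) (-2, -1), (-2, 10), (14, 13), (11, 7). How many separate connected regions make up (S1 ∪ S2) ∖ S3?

(S1 ∪ S2) ∖ S3 splits into 2 disjoint pieces (area 4.7604, area 16.7356).

2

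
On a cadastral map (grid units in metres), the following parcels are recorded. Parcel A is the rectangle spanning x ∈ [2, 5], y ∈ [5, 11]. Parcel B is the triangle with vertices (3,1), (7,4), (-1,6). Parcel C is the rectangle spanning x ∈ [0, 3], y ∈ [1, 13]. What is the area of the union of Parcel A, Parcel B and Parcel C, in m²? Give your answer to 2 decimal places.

56.50

By inclusion–exclusion:
Individual areas: |Parcel A| = 18, |Parcel B| = 16, |Parcel C| = 36.
|Parcel A∩Parcel B| = 0.125.
|Parcel A∩Parcel C|: x∈[2,3], y∈[5,11] → 1·6 = 6.
|Parcel B∩Parcel C| = 7.5.
|Parcel A∩Parcel B∩Parcel C| = 0.125.
|Parcel A ∪ Parcel B ∪ Parcel C| = 70 − 13.625 + 0.125 = 56.50.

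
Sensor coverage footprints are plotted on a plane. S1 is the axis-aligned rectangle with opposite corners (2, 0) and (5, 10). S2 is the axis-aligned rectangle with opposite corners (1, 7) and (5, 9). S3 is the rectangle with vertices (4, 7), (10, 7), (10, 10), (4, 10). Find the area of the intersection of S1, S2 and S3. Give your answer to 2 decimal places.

The intersection is the polygon with vertices (4,7), (4,9), (5,9), (5,7).
By the shoelace formula its area is 2.00.

2.00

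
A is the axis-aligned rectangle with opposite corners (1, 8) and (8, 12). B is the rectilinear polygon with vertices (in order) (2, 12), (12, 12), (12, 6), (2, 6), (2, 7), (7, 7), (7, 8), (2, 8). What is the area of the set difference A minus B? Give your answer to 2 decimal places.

4.00

|A| = 28, |A∩B| = 24.
|A ∖ B| = |A| − |A∩B| = 28 − 24 = 4.00.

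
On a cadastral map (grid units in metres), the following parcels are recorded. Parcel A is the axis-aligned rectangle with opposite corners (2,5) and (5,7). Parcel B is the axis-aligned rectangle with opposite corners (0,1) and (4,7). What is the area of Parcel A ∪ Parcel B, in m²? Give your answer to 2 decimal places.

By inclusion–exclusion:
Individual areas: |Parcel A| = 6, |Parcel B| = 24.
|Parcel A∩Parcel B|: x∈[2,4], y∈[5,7] → 2·2 = 4.
|Parcel A ∪ Parcel B| = 30 − 4 = 26.00.

26.00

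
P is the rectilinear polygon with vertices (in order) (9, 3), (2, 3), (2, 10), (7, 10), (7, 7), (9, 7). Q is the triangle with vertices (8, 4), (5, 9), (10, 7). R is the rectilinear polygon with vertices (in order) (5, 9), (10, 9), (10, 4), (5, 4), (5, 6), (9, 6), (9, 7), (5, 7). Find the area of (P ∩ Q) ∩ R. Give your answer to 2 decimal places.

|P ∩ Q| = 6.95.
|(P ∩ Q) ∩ R| = 4.45.

4.45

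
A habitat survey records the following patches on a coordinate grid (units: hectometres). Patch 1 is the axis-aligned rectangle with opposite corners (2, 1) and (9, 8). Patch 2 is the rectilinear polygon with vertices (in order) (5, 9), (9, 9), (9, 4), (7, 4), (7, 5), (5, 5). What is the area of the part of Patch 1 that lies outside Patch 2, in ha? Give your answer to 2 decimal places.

35.00

|Patch 1| = 49, |Patch 1∩Patch 2| = 14.
|Patch 1 ∖ Patch 2| = |Patch 1| − |Patch 1∩Patch 2| = 49 − 14 = 35.00.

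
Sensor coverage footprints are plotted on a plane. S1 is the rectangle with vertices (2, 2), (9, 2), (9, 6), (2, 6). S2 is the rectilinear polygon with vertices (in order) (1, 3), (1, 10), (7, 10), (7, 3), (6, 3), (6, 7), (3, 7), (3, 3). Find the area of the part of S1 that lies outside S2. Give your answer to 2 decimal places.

22.00

|S1| = 28, |S1∩S2| = 6.
|S1 ∖ S2| = |S1| − |S1∩S2| = 28 − 6 = 22.00.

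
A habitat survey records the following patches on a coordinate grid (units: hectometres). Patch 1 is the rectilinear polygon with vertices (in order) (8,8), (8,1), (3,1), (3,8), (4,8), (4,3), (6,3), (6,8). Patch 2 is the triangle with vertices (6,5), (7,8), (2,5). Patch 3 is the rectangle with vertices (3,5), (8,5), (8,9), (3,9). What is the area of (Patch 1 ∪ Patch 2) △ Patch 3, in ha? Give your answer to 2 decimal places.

23.70

|Patch 1 ∪ Patch 2| = 28.9.
|(Patch 1 ∪ Patch 2) ∩ Patch 3| = 12.6.
|(Patch 1 ∪ Patch 2) △ Patch 3| = 28.9 + 20 − 25.2 = 23.70.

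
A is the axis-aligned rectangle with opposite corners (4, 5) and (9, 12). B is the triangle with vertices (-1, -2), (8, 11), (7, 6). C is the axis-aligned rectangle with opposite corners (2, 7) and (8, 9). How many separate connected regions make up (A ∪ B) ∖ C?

(A ∪ B) ∖ C is a single connected region.

1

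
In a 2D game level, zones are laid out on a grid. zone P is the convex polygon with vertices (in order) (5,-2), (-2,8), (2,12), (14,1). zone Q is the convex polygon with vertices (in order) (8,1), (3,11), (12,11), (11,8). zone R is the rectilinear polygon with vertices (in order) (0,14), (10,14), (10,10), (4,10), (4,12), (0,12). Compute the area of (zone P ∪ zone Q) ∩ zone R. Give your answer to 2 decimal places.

|zone P ∪ zone Q| = 128.8916.
|(zone P ∪ zone Q) ∩ zone R| = 6.00.

6.00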